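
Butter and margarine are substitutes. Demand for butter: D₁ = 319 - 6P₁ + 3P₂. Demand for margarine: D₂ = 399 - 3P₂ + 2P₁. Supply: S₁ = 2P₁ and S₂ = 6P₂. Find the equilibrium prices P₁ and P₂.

Market 1: 319 - 6P₁ + 3P₂ = 2P₁ → 8P₁ - 3P₂ = 319.
Market 2: 9P₂ - 2P₁ = 399.
Eliminating P₂: 9×(1) + 3×(2) gives 66P₁ = 4068, so P₁ = 678/11.
Back-substitute into (2): P₂ = (399 + 2×678/11) / 9 = 1915/33.

P₁ = 678/11, P₂ = 1915/33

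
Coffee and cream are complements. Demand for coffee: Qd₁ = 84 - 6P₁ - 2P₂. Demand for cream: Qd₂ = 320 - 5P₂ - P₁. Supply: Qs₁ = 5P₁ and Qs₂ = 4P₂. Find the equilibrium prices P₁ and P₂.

Market 1: 84 - 6P₁ - 2P₂ = 5P₁ → 11P₁ + 2P₂ = 84.
Market 2: 9P₂ + P₁ = 320.
Eliminating P₂: 9×(1) − 2×(2) gives 97P₁ = 116, so P₁ = 116/97.
Back-substitute into (2): P₂ = (320 − 1×116/97) / 9 = 3436/97.

P₁ = 116/97, P₂ = 3436/97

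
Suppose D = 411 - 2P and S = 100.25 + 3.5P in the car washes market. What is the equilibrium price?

P* = 56.5

Set D = S: 411 - 2P = 100.25 + 3.5P.
310.75 = 5.5P, so P* = 56.5.
Q* = 411 − 2(56.5) = 298.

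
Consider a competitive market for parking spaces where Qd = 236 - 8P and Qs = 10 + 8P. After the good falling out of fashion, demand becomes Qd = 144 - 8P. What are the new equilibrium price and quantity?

Original equilibrium: P* = 14.125, Q* = 123.
New equilibrium: 144 - 8P = 10 + 8P, so 134 = 16P and P' = 8.375; Q' = 144 − 8(8.375) = 77.

P' = 8.375, Q' = 77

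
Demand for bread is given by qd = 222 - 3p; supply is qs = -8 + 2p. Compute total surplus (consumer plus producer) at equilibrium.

Total surplus = 2940

Equilibrium: 222 - 3p = -8 + 2p gives p* = 46, q* = 84.
Demand choke price: p = 74; supply starts at p = 4.
CS = ½(74 − 46)(84) = 1176; PS = ½(46 − 4)(84) = 1764.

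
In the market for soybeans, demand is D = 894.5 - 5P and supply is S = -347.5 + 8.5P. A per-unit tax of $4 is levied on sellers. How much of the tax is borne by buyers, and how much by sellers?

Pre-tax equilibrium: P* = 92, Q* = 434.5.
Tax on sellers shifts supply to S = -347.5 + 8.5(P − 4) = -381.5 + 8.5P.
894.5 - 5P = -381.5 + 8.5P gives buyer price Pb = 2552/27; sellers receive Ps = 2552/27 − 4 = 2444/27.
New quantity: Q = 894.5 − 5(2552/27) = 22783/54.
Buyer burden = 2552/27 − 92 = 68/27; seller burden = 92 − 2444/27 = 40/27.

Buyers bear 68/27, sellers bear 40/27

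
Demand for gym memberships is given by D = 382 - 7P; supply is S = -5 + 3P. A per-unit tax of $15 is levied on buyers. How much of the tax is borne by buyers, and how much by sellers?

Pre-tax equilibrium: P* = 38.7, Q* = 111.1.
Tax on buyers shifts demand to D = 382 − 7(P + 15) = 277 - 7P.
277 - 7P = -5 + 3P gives seller price Ps = 28.2; buyers pay Pb = 28.2 + 15 = 43.2.
New quantity: Q = 382 − 7(43.2) = 79.6.
Buyer burden = 43.2 − 38.7 = 4.5; seller burden = 38.7 − 28.2 = 10.5.

Buyers bear $4.5, sellers bear $10.5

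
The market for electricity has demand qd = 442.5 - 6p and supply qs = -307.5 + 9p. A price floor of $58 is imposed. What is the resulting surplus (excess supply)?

Surplus = 120

Equilibrium price would be p* = 50, so the floor at 58 binds.
At p = 58: qd = 94.5, qs = 214.5.
Surplus = 214.5 − 94.5 = 120.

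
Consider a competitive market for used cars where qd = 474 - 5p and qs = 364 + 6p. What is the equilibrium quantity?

q* = 424

Set qd = qs: 474 - 5p = 364 + 6p.
110 = 11p, so p* = 10.
q* = 474 − 5(10) = 424.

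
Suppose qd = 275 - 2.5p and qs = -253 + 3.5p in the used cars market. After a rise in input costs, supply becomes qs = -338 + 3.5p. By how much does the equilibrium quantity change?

Δq = -425/12

Original equilibrium: p* = 88, q* = 55.
New equilibrium: 275 - 2.5p = -338 + 3.5p, so 613 = 6p and p' = 613/6; q' = 275 − 2.5(613/6) = 235/12.
Change in quantity: 235/12 − 55 = -425/12.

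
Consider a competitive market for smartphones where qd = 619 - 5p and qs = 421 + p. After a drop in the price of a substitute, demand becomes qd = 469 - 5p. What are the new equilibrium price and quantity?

p' = 8, q' = 429

Original equilibrium: p* = 33, q* = 454.
New equilibrium: 469 - 5p = 421 + p, so 48 = 6p and p' = 8; q' = 469 − 5(8) = 429.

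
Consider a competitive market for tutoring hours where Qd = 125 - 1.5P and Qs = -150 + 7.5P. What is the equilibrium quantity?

Set Qd = Qs: 125 - 1.5P = -150 + 7.5P.
275 = 9P, so P* = 275/9.
Q* = 125 − 1.5(275/9) = 475/6.

Q* = 475/6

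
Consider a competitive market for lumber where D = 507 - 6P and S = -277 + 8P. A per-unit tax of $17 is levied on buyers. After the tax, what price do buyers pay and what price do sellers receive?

Pre-tax equilibrium: P* = 56, Q* = 171.
Tax on buyers shifts demand to D = 507 − 6(P + 17) = 405 - 6P.
405 - 6P = -277 + 8P gives seller price Ps = 341/7; buyers pay Pb = 341/7 + 17 = 460/7.
New quantity: Q = 507 − 6(460/7) = 789/7.

Buyers pay 460/7, sellers receive 341/7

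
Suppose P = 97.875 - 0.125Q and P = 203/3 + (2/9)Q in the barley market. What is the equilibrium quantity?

Set the two price expressions equal: 97.875 - 0.125Q = 203/3 + (2/9)Q.
725/24 = (25/72)Q, so Q* = 87.
P* = 97.875 − (0.125)(87) = 87.

Q* = 87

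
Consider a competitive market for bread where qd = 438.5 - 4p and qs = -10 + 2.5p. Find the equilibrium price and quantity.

p* = 69, q* = 162.5

Set qd = qs: 438.5 - 4p = -10 + 2.5p.
448.5 = 6.5p, so p* = 69.
q* = 438.5 − 4(69) = 162.5.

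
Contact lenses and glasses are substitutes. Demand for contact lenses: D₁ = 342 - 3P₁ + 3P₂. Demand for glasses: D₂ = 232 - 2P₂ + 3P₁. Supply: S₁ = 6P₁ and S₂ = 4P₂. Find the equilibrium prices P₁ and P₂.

Market 1: 342 - 3P₁ + 3P₂ = 6P₁ → 9P₁ - 3P₂ = 342.
Market 2: 6P₂ - 3P₁ = 232.
Eliminating P₂: 6×(1) + 3×(2) gives 45P₁ = 2748, so P₁ = 916/15.
Back-substitute into (2): P₂ = (232 + 3×916/15) / 6 = 69.2.

P₁ = 916/15, P₂ = 69.2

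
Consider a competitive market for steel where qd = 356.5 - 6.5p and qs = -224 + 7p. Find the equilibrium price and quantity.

Set qd = qs: 356.5 - 6.5p = -224 + 7p.
580.5 = 13.5p, so p* = 43.
q* = 356.5 − 6.5(43) = 77.

p* = 43, q* = 77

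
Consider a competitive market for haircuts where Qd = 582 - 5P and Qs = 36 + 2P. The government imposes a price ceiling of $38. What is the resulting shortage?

Equilibrium price would be P* = 78, so the ceiling at 38 binds.
At P = 38: Qd = 582 − 5(38) = 392, Qs = 36 + 2(38) = 112.
Shortage = 392 − 112 = 280.

Shortage = 280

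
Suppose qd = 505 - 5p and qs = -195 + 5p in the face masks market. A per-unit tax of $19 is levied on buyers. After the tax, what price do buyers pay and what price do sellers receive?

Buyers pay $79.5, sellers receive $60.5

Pre-tax equilibrium: p* = 70, q* = 155.
Tax on buyers shifts demand to qd = 505 − 5(p + 19) = 410 - 5p.
410 - 5p = -195 + 5p gives seller price ps = 60.5; buyers pay pb = 60.5 + 19 = 79.5.
New quantity: q = 505 − 5(79.5) = 107.5.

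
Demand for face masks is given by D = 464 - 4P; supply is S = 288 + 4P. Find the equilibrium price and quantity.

P* = 22, Q* = 376

Set D = S: 464 - 4P = 288 + 4P.
176 = 8P, so P* = 22.
Q* = 464 − 4(22) = 376.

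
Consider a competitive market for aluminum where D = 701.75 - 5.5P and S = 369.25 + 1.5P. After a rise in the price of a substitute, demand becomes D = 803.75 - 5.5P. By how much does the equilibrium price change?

Original equilibrium: P* = 47.5, Q* = 440.5.
New equilibrium: 803.75 - 5.5P = 369.25 + 1.5P, so 434.5 = 7P and P' = 869/14; Q' = 803.75 − 5.5(869/14) = 6473/14.
Change in price: 869/14 − 47.5 = 102/7.

ΔP = 102/7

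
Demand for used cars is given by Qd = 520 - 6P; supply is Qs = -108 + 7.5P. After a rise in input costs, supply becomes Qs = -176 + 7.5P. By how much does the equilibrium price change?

Original equilibrium: P* = 1256/27, Q* = 2168/9.
New equilibrium: 520 - 6P = -176 + 7.5P, so 696 = 13.5P and P' = 464/9; Q' = 520 − 6(464/9) = 632/3.
Change in price: 464/9 − 1256/27 = 136/27.

ΔP = 136/27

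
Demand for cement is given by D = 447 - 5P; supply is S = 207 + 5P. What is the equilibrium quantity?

Q* = 327

Set D = S: 447 - 5P = 207 + 5P.
240 = 10P, so P* = 24.
Q* = 447 − 5(24) = 327.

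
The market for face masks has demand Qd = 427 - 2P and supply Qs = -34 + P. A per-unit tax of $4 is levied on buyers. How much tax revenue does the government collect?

Pre-tax equilibrium: P* = 461/3, Q* = 359/3.
Tax on buyers shifts demand to Qd = 427 − 2(P + 4) = 419 - 2P.
419 - 2P = -34 + P gives seller price Ps = 151; buyers pay Pb = 151 + 4 = 155.
New quantity: Q = 427 − 2(155) = 117.
Revenue = 4 × 117 = 468.

Tax revenue = 468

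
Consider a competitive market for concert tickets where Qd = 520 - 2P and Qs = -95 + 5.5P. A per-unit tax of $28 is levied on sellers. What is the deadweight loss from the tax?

Pre-tax equilibrium: P* = 82, Q* = 356.
Tax on sellers shifts supply to Qs = -95 + 5.5(P − 28) = -249 + 5.5P.
520 - 2P = -249 + 5.5P gives buyer price Pb = 1538/15; sellers receive Ps = 1538/15 − 28 = 1118/15.
New quantity: Q = 520 − 2(1538/15) = 4724/15.
DWL = ½ × 28 × (356 − 4724/15) = 8624/15.

Deadweight loss = 8624/15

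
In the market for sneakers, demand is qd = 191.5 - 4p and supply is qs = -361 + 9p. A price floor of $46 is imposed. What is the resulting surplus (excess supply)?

Surplus = 45.5

Equilibrium price would be p* = 42.5, so the floor at 46 binds.
At p = 46: qd = 7.5, qs = 53.
Surplus = 53 − 7.5 = 45.5.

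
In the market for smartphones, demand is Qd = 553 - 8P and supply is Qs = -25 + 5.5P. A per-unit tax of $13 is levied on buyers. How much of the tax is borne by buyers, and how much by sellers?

Pre-tax equilibrium: P* = 1156/27, Q* = 5683/27.
Tax on buyers shifts demand to Qd = 553 − 8(P + 13) = 449 - 8P.
449 - 8P = -25 + 5.5P gives seller price Ps = 316/9; buyers pay Pb = 316/9 + 13 = 433/9.
New quantity: Q = 553 − 8(433/9) = 1513/9.
Buyer burden = 433/9 − 1156/27 = 143/27; seller burden = 1156/27 − 316/9 = 208/27.

Buyers bear 143/27, sellers bear 208/27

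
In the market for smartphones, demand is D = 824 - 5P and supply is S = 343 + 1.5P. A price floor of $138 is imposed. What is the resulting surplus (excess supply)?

Equilibrium price would be P* = 74, so the floor at 138 binds.
At P = 138: D = 134, S = 550.
Surplus = 550 − 134 = 416.

Surplus = 416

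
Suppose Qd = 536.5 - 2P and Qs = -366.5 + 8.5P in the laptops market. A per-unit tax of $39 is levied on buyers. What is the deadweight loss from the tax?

Pre-tax equilibrium: P* = 86, Q* = 364.5.
Tax on buyers shifts demand to Qd = 536.5 − 2(P + 39) = 458.5 - 2P.
458.5 - 2P = -366.5 + 8.5P gives seller price Ps = 550/7; buyers pay Pb = 550/7 + 39 = 823/7.
New quantity: Q = 536.5 − 2(823/7) = 4219/14.
DWL = ½ × 39 × (364.5 − 4219/14) = 8619/7.

Deadweight loss = 8619/7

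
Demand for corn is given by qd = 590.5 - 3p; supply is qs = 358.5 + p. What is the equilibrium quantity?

Set qd = qs: 590.5 - 3p = 358.5 + p.
232 = 4p, so p* = 58.
q* = 590.5 − 3(58) = 416.5.

q* = 416.5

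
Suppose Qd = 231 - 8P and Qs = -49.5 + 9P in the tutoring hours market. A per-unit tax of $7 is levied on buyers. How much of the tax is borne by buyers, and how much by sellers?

Pre-tax equilibrium: P* = 16.5, Q* = 99.
Tax on buyers shifts demand to Qd = 231 − 8(P + 7) = 175 - 8P.
175 - 8P = -49.5 + 9P gives seller price Ps = 449/34; buyers pay Pb = 449/34 + 7 = 687/34.
New quantity: Q = 231 − 8(687/34) = 1179/17.
Buyer burden = 687/34 − 16.5 = 63/17; seller burden = 16.5 − 449/34 = 56/17.

Buyers bear 63/17, sellers bear 56/17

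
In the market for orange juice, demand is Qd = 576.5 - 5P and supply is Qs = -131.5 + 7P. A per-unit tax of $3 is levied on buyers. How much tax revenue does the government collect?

Pre-tax equilibrium: P* = 59, Q* = 281.5.
Tax on buyers shifts demand to Qd = 576.5 − 5(P + 3) = 561.5 - 5P.
561.5 - 5P = -131.5 + 7P gives seller price Ps = 57.75; buyers pay Pb = 57.75 + 3 = 60.75.
New quantity: Q = 576.5 − 5(60.75) = 272.75.
Revenue = 3 × 272.75 = 818.25.

Tax revenue = 818.25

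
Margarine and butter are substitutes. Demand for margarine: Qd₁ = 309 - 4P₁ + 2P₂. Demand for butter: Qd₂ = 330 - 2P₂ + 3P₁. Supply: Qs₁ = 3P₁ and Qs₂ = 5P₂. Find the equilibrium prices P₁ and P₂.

Market 1: 309 - 4P₁ + 2P₂ = 3P₁ → 7P₁ - 2P₂ = 309.
Market 2: 7P₂ - 3P₁ = 330.
Eliminating P₂: 7×(1) + 2×(2) gives 43P₁ = 2823, so P₁ = 2823/43.
Back-substitute into (2): P₂ = (330 + 3×2823/43) / 7 = 3237/43.

P₁ = 2823/43, P₂ = 3237/43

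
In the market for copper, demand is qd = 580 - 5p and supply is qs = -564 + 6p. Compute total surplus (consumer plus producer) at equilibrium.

Total surplus = 660

Equilibrium: 580 - 5p = -564 + 6p gives p* = 104, q* = 60.
Demand choke price: p = 116; supply starts at p = 94.
CS = ½(116 − 104)(60) = 360; PS = ½(104 − 94)(60) = 300.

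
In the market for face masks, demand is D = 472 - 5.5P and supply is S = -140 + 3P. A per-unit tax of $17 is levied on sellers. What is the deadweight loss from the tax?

Pre-tax equilibrium: P* = 72, Q* = 76.
Tax on sellers shifts supply to S = -140 + 3(P − 17) = -191 + 3P.
472 - 5.5P = -191 + 3P gives buyer price Pb = 78; sellers receive Ps = 78 − 17 = 61.
New quantity: Q = 472 − 5.5(78) = 43.
DWL = ½ × 17 × (76 − 43) = 280.5.

Deadweight loss = 280.5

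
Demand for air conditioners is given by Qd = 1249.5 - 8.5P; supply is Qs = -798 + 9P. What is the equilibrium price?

P* = 117

Set Qd = Qs: 1249.5 - 8.5P = -798 + 9P.
2047.5 = 17.5P, so P* = 117.
Q* = 1249.5 − 8.5(117) = 255.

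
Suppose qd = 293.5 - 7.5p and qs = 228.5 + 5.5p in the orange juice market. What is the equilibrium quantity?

Set qd = qs: 293.5 - 7.5p = 228.5 + 5.5p.
65 = 13p, so p* = 5.
q* = 293.5 − 7.5(5) = 256.

q* = 256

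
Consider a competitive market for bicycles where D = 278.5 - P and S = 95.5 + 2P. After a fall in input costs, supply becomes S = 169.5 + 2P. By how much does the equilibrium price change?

ΔP = -74/3

Original equilibrium: P* = 61, Q* = 217.5.
New equilibrium: 278.5 - P = 169.5 + 2P, so 109 = 3P and P' = 109/3; Q' = 278.5 − 1(109/3) = 1453/6.
Change in price: 109/3 − 61 = -74/3.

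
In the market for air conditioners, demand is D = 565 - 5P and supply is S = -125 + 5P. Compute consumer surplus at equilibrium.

Equilibrium: 565 - 5P = -125 + 5P gives P* = 69, Q* = 220.
Demand choke price (D = 0): P = 113.
CS = ½(113 − 69)(220) = 4840.

Consumer surplus = 4840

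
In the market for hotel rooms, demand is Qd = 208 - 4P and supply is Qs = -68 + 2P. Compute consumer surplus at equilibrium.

Equilibrium: 208 - 4P = -68 + 2P gives P* = 46, Q* = 24.
Demand choke price (Qd = 0): P = 52.
CS = ½(52 − 46)(24) = 72.

Consumer surplus = 72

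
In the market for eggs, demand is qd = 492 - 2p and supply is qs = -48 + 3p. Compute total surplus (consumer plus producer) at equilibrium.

Equilibrium: 492 - 2p = -48 + 3p gives p* = 108, q* = 276.
Demand choke price: p = 246; supply starts at p = 16.
CS = ½(246 − 108)(276) = 19044; PS = ½(108 − 16)(276) = 12696.

Total surplus = 31740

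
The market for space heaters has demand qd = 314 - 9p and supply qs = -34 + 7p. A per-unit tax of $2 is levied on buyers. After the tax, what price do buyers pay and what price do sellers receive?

Buyers pay $22.625, sellers receive $20.625

Pre-tax equilibrium: p* = 21.75, q* = 118.25.
Tax on buyers shifts demand to qd = 314 − 9(p + 2) = 296 - 9p.
296 - 9p = -34 + 7p gives seller price ps = 20.625; buyers pay pb = 20.625 + 2 = 22.625.
New quantity: q = 314 − 9(22.625) = 110.375.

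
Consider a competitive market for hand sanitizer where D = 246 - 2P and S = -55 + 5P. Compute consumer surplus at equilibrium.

Equilibrium: 246 - 2P = -55 + 5P gives P* = 43, Q* = 160.
Demand choke price (D = 0): P = 123.
CS = ½(123 − 43)(160) = 6400.

Consumer surplus = 6400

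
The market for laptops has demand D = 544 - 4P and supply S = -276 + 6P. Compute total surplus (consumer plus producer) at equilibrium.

Total surplus = 9720

Equilibrium: 544 - 4P = -276 + 6P gives P* = 82, Q* = 216.
Demand choke price: P = 136; supply starts at P = 46.
CS = ½(136 − 82)(216) = 5832; PS = ½(82 − 46)(216) = 3888.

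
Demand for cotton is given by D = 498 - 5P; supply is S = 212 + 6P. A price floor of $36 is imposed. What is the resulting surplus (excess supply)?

Surplus = 110

Equilibrium price would be P* = 26, so the floor at 36 binds.
At P = 36: D = 318, S = 428.
Surplus = 428 − 318 = 110.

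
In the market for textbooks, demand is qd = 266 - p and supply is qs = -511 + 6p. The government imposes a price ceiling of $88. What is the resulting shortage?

Shortage = 161

Equilibrium price would be p* = 111, so the ceiling at 88 binds.
At p = 88: qd = 266 − 1(88) = 178, qs = -511 + 6(88) = 17.
Shortage = 178 − 17 = 161.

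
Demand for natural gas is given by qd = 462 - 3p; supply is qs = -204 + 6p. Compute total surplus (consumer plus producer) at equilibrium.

Total surplus = 14400

Equilibrium: 462 - 3p = -204 + 6p gives p* = 74, q* = 240.
Demand choke price: p = 154; supply starts at p = 34.
CS = ½(154 − 74)(240) = 9600; PS = ½(74 − 34)(240) = 4800.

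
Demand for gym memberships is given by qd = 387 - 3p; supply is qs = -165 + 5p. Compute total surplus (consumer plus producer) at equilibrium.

Equilibrium: 387 - 3p = -165 + 5p gives p* = 69, q* = 180.
Demand choke price: p = 129; supply starts at p = 33.
CS = ½(129 − 69)(180) = 5400; PS = ½(69 − 33)(180) = 3240.

Total surplus = 8640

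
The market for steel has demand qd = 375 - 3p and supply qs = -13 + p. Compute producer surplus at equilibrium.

Producer surplus = 3528

Equilibrium: 375 - 3p = -13 + p gives p* = 97, q* = 84.
Supply starts at p = 13 (where qs = 0).
PS = ½(97 − 13)(84) = 3528.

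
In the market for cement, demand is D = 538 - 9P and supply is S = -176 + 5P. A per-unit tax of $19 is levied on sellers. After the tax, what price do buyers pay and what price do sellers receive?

Pre-tax equilibrium: P* = 51, Q* = 79.
Tax on sellers shifts supply to S = -176 + 5(P − 19) = -271 + 5P.
538 - 9P = -271 + 5P gives buyer price Pb = 809/14; sellers receive Ps = 809/14 − 19 = 543/14.
New quantity: Q = 538 − 9(809/14) = 251/14.

Buyers pay 809/14, sellers receive 543/14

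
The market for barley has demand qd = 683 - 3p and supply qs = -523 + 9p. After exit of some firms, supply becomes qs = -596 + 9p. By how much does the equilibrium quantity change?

Original equilibrium: p* = 100.5, q* = 381.5.
New equilibrium: 683 - 3p = -596 + 9p, so 1279 = 12p and p' = 1279/12; q' = 683 − 3(1279/12) = 363.25.
Change in quantity: 363.25 − 381.5 = -18.25.

Δq = -18.25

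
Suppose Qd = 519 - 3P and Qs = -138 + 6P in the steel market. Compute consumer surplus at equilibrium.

Consumer surplus = 15000

Equilibrium: 519 - 3P = -138 + 6P gives P* = 73, Q* = 300.
Demand choke price (Qd = 0): P = 173.
CS = ½(173 − 73)(300) = 15000.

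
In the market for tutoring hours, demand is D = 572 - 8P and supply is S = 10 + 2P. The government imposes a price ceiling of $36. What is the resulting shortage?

Shortage = 202

Equilibrium price would be P* = 56.2, so the ceiling at 36 binds.
At P = 36: D = 572 − 8(36) = 284, S = 10 + 2(36) = 82.
Shortage = 284 − 82 = 202.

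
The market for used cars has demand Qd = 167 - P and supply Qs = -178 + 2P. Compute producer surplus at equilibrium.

Producer surplus = 676

Equilibrium: 167 - P = -178 + 2P gives P* = 115, Q* = 52.
Supply starts at P = 89 (where Qs = 0).
PS = ½(115 − 89)(52) = 676.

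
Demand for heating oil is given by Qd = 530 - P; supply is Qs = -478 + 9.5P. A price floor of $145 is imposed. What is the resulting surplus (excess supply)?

Equilibrium price would be P* = 96, so the floor at 145 binds.
At P = 145: Qd = 385, Qs = 899.5.
Surplus = 899.5 − 385 = 514.5.

Surplus = 514.5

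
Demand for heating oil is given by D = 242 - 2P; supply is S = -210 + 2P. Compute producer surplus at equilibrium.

Producer surplus = 64

Equilibrium: 242 - 2P = -210 + 2P gives P* = 113, Q* = 16.
Supply starts at P = 105 (where S = 0).
PS = ½(113 − 105)(16) = 64.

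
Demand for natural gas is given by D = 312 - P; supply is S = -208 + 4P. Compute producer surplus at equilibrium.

Equilibrium: 312 - P = -208 + 4P gives P* = 104, Q* = 208.
Supply starts at P = 52 (where S = 0).
PS = ½(104 − 52)(208) = 5408.

Producer surplus = 5408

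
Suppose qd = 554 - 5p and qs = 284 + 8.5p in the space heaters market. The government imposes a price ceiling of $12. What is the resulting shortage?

Shortage = 108

Equilibrium price would be p* = 20, so the ceiling at 12 binds.
At p = 12: qd = 554 − 5(12) = 494, qs = 284 + 8.5(12) = 386.
Shortage = 494 − 386 = 108.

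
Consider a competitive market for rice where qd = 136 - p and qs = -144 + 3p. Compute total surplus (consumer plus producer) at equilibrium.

Total surplus = 2904

Equilibrium: 136 - p = -144 + 3p gives p* = 70, q* = 66.
Demand choke price: p = 136; supply starts at p = 48.
CS = ½(136 − 70)(66) = 2178; PS = ½(70 − 48)(66) = 726.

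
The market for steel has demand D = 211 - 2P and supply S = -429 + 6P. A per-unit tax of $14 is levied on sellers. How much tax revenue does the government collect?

Pre-tax equilibrium: P* = 80, Q* = 51.
Tax on sellers shifts supply to S = -429 + 6(P − 14) = -513 + 6P.
211 - 2P = -513 + 6P gives buyer price Pb = 90.5; sellers receive Ps = 90.5 − 14 = 76.5.
New quantity: Q = 211 − 2(90.5) = 30.
Revenue = 14 × 30 = 420.

Tax revenue = 420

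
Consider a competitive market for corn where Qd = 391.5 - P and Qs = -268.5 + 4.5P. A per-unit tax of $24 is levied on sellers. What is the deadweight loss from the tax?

Deadweight loss = 2592/11

Pre-tax equilibrium: P* = 120, Q* = 271.5.
Tax on sellers shifts supply to Qs = -268.5 + 4.5(P − 24) = -376.5 + 4.5P.
391.5 - P = -376.5 + 4.5P gives buyer price Pb = 1536/11; sellers receive Ps = 1536/11 − 24 = 1272/11.
New quantity: Q = 391.5 − 1(1536/11) = 5541/22.
DWL = ½ × 24 × (271.5 − 5541/22) = 2592/11.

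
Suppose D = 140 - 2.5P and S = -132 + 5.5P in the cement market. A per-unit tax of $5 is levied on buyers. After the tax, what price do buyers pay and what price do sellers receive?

Buyers pay $37.4375, sellers receive $32.4375

Pre-tax equilibrium: P* = 34, Q* = 55.
Tax on buyers shifts demand to D = 140 − 2.5(P + 5) = 127.5 - 2.5P.
127.5 - 2.5P = -132 + 5.5P gives seller price Ps = 32.4375; buyers pay Pb = 32.4375 + 5 = 37.4375.
New quantity: Q = 140 − 2.5(37.4375) = 46.40625.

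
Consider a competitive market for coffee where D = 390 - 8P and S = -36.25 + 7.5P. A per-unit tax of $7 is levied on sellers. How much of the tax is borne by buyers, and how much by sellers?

Buyers bear 105/31, sellers bear 112/31

Pre-tax equilibrium: P* = 27.5, Q* = 170.
Tax on sellers shifts supply to S = -36.25 + 7.5(P − 7) = -88.75 + 7.5P.
390 - 8P = -88.75 + 7.5P gives buyer price Pb = 1915/62; sellers receive Ps = 1915/62 − 7 = 1481/62.
New quantity: Q = 390 − 8(1915/62) = 4430/31.
Buyer burden = 1915/62 − 27.5 = 105/31; seller burden = 27.5 − 1481/62 = 112/31.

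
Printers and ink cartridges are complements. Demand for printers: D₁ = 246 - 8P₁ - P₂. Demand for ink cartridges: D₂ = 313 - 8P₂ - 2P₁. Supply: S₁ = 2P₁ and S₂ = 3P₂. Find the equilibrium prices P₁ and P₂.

P₁ = 2393/108, P₂ = 1319/54

Market 1: 246 - 8P₁ - P₂ = 2P₁ → 10P₁ + P₂ = 246.
Market 2: 11P₂ + 2P₁ = 313.
Eliminating P₂: 11×(1) − 1×(2) gives 108P₁ = 2393, so P₁ = 2393/108.
Back-substitute into (2): P₂ = (313 − 2×2393/108) / 11 = 1319/54.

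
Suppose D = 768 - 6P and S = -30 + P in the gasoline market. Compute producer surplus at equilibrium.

Equilibrium: 768 - 6P = -30 + P gives P* = 114, Q* = 84.
Supply starts at P = 30 (where S = 0).
PS = ½(114 − 30)(84) = 3528.

Producer surplus = 3528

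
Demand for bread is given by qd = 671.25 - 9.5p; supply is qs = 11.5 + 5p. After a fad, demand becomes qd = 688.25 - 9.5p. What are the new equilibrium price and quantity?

p' = 2707/58, q' = 7101/29

Original equilibrium: p* = 45.5, q* = 239.
New equilibrium: 688.25 - 9.5p = 11.5 + 5p, so 676.75 = 14.5p and p' = 2707/58; q' = 688.25 − 9.5(2707/58) = 7101/29.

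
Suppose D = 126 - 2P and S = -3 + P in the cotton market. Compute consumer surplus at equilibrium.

Equilibrium: 126 - 2P = -3 + P gives P* = 43, Q* = 40.
Demand choke price (D = 0): P = 63.
CS = ½(63 − 43)(40) = 400.

Consumer surplus = 400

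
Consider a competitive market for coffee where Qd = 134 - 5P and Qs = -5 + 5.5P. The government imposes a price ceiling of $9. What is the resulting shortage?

Equilibrium price would be P* = 278/21, so the ceiling at 9 binds.
At P = 9: Qd = 134 − 5(9) = 89, Qs = -5 + 5.5(9) = 44.5.
Shortage = 89 − 44.5 = 44.5.

Shortage = 44.5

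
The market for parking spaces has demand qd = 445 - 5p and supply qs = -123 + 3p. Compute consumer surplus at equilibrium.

Equilibrium: 445 - 5p = -123 + 3p gives p* = 71, q* = 90.
Demand choke price (qd = 0): p = 89.
CS = ½(89 − 71)(90) = 810.

Consumer surplus = 810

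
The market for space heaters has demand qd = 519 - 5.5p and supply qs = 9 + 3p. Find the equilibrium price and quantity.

p* = 60, q* = 189

Set qd = qs: 519 - 5.5p = 9 + 3p.
510 = 8.5p, so p* = 60.
q* = 519 − 5.5(60) = 189.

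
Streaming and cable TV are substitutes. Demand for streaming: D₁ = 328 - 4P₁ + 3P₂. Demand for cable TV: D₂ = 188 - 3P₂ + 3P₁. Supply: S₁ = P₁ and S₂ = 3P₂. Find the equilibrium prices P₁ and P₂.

Market 1: 328 - 4P₁ + 3P₂ = P₁ → 5P₁ - 3P₂ = 328.
Market 2: 6P₂ - 3P₁ = 188.
Eliminating P₂: 6×(1) + 3×(2) gives 21P₁ = 2532, so P₁ = 844/7.
Back-substitute into (2): P₂ = (188 + 3×844/7) / 6 = 1924/21.

P₁ = 844/7, P₂ = 1924/21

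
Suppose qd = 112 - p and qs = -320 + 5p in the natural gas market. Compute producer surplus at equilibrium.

Equilibrium: 112 - p = -320 + 5p gives p* = 72, q* = 40.
Supply starts at p = 64 (where qs = 0).
PS = ½(72 − 64)(40) = 160.

Producer surplus = 160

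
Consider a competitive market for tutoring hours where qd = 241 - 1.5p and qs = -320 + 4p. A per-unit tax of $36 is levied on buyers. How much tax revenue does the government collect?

Pre-tax equilibrium: p* = 102, q* = 88.
Tax on buyers shifts demand to qd = 241 − 1.5(p + 36) = 187 - 1.5p.
187 - 1.5p = -320 + 4p gives seller price ps = 1014/11; buyers pay pb = 1014/11 + 36 = 1410/11.
New quantity: q = 241 − 1.5(1410/11) = 536/11.
Revenue = 36 × 536/11 = 19296/11.

Tax revenue = 19296/11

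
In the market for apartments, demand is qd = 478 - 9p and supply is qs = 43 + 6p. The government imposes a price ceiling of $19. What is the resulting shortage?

Shortage = 150

Equilibrium price would be p* = 29, so the ceiling at 19 binds.
At p = 19: qd = 478 − 9(19) = 307, qs = 43 + 6(19) = 157.
Shortage = 307 − 157 = 150.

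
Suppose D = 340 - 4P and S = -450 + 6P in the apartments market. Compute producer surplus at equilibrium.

Equilibrium: 340 - 4P = -450 + 6P gives P* = 79, Q* = 24.
Supply starts at P = 75 (where S = 0).
PS = ½(79 − 75)(24) = 48.

Producer surplus = 48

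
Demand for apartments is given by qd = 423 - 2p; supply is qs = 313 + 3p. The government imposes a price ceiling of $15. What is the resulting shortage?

Equilibrium price would be p* = 22, so the ceiling at 15 binds.
At p = 15: qd = 423 − 2(15) = 393, qs = 313 + 3(15) = 358.
Shortage = 393 − 358 = 35.

Shortage = 35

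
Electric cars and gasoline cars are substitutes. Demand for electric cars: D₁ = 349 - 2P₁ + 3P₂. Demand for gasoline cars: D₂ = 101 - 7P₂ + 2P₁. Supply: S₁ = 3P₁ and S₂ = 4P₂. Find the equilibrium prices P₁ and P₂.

P₁ = 4142/49, P₂ = 1203/49

Market 1: 349 - 2P₁ + 3P₂ = 3P₁ → 5P₁ - 3P₂ = 349.
Market 2: 11P₂ - 2P₁ = 101.
Eliminating P₂: 11×(1) + 3×(2) gives 49P₁ = 4142, so P₁ = 4142/49.
Back-substitute into (2): P₂ = (101 + 2×4142/49) / 11 = 1203/49.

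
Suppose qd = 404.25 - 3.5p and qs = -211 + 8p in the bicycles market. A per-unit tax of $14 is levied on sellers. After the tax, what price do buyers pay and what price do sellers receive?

Pre-tax equilibrium: p* = 53.5, q* = 217.
Tax on sellers shifts supply to qs = -211 + 8(p − 14) = -323 + 8p.
404.25 - 3.5p = -323 + 8p gives buyer price pb = 2909/46; sellers receive ps = 2909/46 − 14 = 2265/46.
New quantity: q = 404.25 − 3.5(2909/46) = 4207/23.

Buyers pay 2909/46, sellers receive 2265/46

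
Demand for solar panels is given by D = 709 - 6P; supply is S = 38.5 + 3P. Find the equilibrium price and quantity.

Set D = S: 709 - 6P = 38.5 + 3P.
670.5 = 9P, so P* = 74.5.
Q* = 709 − 6(74.5) = 262.

P* = 74.5, Q* = 262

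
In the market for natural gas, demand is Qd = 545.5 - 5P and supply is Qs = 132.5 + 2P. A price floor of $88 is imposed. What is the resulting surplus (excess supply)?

Surplus = 203

Equilibrium price would be P* = 59, so the floor at 88 binds.
At P = 88: Qd = 105.5, Qs = 308.5.
Surplus = 308.5 − 105.5 = 203.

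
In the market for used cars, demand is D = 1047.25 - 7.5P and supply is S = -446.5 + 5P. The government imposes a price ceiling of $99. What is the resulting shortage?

Equilibrium price would be P* = 119.5, so the ceiling at 99 binds.
At P = 99: D = 1047.25 − 7.5(99) = 304.75, S = -446.5 + 5(99) = 48.5.
Shortage = 304.75 − 48.5 = 256.25.

Shortage = 256.25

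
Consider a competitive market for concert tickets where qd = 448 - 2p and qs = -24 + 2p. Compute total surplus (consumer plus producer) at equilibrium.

Equilibrium: 448 - 2p = -24 + 2p gives p* = 118, q* = 212.
Demand choke price: p = 224; supply starts at p = 12.
CS = ½(224 − 118)(212) = 11236; PS = ½(118 − 12)(212) = 11236.

Total surplus = 22472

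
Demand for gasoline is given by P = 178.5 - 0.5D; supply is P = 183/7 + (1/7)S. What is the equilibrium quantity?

Q* = 237

Set the two price expressions equal: 178.5 - 0.5Q = 183/7 + (1/7)Q.
2133/14 = (9/14)Q, so Q* = 237.
P* = 178.5 − (0.5)(237) = 60.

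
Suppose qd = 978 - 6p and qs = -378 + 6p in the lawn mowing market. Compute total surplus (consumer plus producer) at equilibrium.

Total surplus = 15000

Equilibrium: 978 - 6p = -378 + 6p gives p* = 113, q* = 300.
Demand choke price: p = 163; supply starts at p = 63.
CS = ½(163 − 113)(300) = 7500; PS = ½(113 − 63)(300) = 7500.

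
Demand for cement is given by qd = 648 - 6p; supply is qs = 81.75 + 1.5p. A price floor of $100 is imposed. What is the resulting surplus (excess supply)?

Equilibrium price would be p* = 75.5, so the floor at 100 binds.
At p = 100: qd = 48, qs = 231.75.
Surplus = 231.75 − 48 = 183.75.

Surplus = 183.75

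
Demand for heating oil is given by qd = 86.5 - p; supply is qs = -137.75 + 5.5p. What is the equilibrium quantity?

q* = 52

Set qd = qs: 86.5 - p = -137.75 + 5.5p.
224.25 = 6.5p, so p* = 34.5.
q* = 86.5 − 1(34.5) = 52.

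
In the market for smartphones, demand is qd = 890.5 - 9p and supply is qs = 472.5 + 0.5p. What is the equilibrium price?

Set qd = qs: 890.5 - 9p = 472.5 + 0.5p.
418 = 9.5p, so p* = 44.
q* = 890.5 − 9(44) = 494.5.

p* = 44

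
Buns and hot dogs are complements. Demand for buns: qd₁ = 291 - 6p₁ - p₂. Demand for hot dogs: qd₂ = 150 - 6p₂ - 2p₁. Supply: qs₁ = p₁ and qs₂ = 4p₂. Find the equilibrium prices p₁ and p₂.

Market 1: 291 - 6p₁ - p₂ = p₁ → 7p₁ + p₂ = 291.
Market 2: 10p₂ + 2p₁ = 150.
Eliminating p₂: 10×(1) − 1×(2) gives 68p₁ = 2760, so p₁ = 690/17.
Back-substitute into (2): p₂ = (150 − 2×690/17) / 10 = 117/17.

p₁ = 690/17, p₂ = 117/17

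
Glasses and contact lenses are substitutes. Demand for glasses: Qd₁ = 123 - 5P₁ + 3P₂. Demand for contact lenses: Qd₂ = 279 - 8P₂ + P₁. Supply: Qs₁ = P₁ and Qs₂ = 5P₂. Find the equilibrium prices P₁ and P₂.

Market 1: 123 - 5P₁ + 3P₂ = P₁ → 6P₁ - 3P₂ = 123.
Market 2: 13P₂ - P₁ = 279.
Eliminating P₂: 13×(1) + 3×(2) gives 75P₁ = 2436, so P₁ = 32.48.
Back-substitute into (2): P₂ = (279 + 1×32.48) / 13 = 23.96.

P₁ = 32.48, P₂ = 23.96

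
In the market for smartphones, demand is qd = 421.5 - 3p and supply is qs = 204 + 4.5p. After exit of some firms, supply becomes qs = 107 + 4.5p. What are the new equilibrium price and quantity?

p' = 629/15, q' = 295.7

Original equilibrium: p* = 29, q* = 334.5.
New equilibrium: 421.5 - 3p = 107 + 4.5p, so 314.5 = 7.5p and p' = 629/15; q' = 421.5 − 3(629/15) = 295.7.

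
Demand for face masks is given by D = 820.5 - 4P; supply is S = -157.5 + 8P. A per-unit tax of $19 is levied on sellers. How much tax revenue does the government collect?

Tax revenue = 50597/6

Pre-tax equilibrium: P* = 81.5, Q* = 494.5.
Tax on sellers shifts supply to S = -157.5 + 8(P − 19) = -309.5 + 8P.
820.5 - 4P = -309.5 + 8P gives buyer price Pb = 565/6; sellers receive Ps = 565/6 − 19 = 451/6.
New quantity: Q = 820.5 − 4(565/6) = 2663/6.
Revenue = 19 × 2663/6 = 50597/6.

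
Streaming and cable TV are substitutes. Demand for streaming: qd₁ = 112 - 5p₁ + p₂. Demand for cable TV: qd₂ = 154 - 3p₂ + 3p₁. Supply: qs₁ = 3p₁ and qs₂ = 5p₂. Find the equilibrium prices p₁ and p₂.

Market 1: 112 - 5p₁ + p₂ = 3p₁ → 8p₁ - p₂ = 112.
Market 2: 8p₂ - 3p₁ = 154.
Eliminating p₂: 8×(1) + 1×(2) gives 61p₁ = 1050, so p₁ = 1050/61.
Back-substitute into (2): p₂ = (154 + 3×1050/61) / 8 = 1568/61.

p₁ = 1050/61, p₂ = 1568/61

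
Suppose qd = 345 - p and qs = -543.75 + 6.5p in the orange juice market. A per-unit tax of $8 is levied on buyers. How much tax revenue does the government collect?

Tax revenue = 26348/15

Pre-tax equilibrium: p* = 118.5, q* = 226.5.
Tax on buyers shifts demand to qd = 345 − 1(p + 8) = 337 - p.
337 - p = -543.75 + 6.5p gives seller price ps = 3523/30; buyers pay pb = 3523/30 + 8 = 3763/30.
New quantity: q = 345 − 1(3763/30) = 6587/30.
Revenue = 8 × 6587/30 = 26348/15.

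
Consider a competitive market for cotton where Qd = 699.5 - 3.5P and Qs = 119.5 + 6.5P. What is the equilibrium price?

P* = 58

Set Qd = Qs: 699.5 - 3.5P = 119.5 + 6.5P.
580 = 10P, so P* = 58.
Q* = 699.5 − 3.5(58) = 496.5.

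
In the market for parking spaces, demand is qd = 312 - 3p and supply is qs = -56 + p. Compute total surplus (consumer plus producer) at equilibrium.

Total surplus = 864

Equilibrium: 312 - 3p = -56 + p gives p* = 92, q* = 36.
Demand choke price: p = 104; supply starts at p = 56.
CS = ½(104 − 92)(36) = 216; PS = ½(92 − 56)(36) = 648.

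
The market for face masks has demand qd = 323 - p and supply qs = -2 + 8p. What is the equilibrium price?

p* = 325/9

Set qd = qs: 323 - p = -2 + 8p.
325 = 9p, so p* = 325/9.
q* = 323 − 1(325/9) = 2582/9.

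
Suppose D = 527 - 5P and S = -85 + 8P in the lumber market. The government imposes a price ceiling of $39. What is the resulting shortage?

Equilibrium price would be P* = 612/13, so the ceiling at 39 binds.
At P = 39: D = 527 − 5(39) = 332, S = -85 + 8(39) = 227.
Shortage = 332 − 227 = 105.

Shortage = 105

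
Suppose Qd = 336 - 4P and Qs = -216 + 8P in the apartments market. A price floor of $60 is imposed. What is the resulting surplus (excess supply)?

Surplus = 168

Equilibrium price would be P* = 46, so the floor at 60 binds.
At P = 60: Qd = 96, Qs = 264.
Surplus = 264 − 96 = 168.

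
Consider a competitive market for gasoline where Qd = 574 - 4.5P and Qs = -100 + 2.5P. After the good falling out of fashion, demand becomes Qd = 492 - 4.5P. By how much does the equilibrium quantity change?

Original equilibrium: P* = 674/7, Q* = 985/7.
New equilibrium: 492 - 4.5P = -100 + 2.5P, so 592 = 7P and P' = 592/7; Q' = 492 − 4.5(592/7) = 780/7.
Change in quantity: 780/7 − 985/7 = -205/7.

ΔQ = -205/7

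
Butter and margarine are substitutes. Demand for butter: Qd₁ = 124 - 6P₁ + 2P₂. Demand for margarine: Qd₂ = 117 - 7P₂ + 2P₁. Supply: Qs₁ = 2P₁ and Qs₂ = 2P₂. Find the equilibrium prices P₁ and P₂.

P₁ = 675/34, P₂ = 296/17

Market 1: 124 - 6P₁ + 2P₂ = 2P₁ → 8P₁ - 2P₂ = 124.
Market 2: 9P₂ - 2P₁ = 117.
Eliminating P₂: 9×(1) + 2×(2) gives 68P₁ = 1350, so P₁ = 675/34.
Back-substitute into (2): P₂ = (117 + 2×675/34) / 9 = 296/17.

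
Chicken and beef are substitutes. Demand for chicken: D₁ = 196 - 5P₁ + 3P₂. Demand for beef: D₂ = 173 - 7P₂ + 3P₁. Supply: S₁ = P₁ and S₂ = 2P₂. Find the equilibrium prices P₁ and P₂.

Market 1: 196 - 5P₁ + 3P₂ = P₁ → 6P₁ - 3P₂ = 196.
Market 2: 9P₂ - 3P₁ = 173.
Eliminating P₂: 9×(1) + 3×(2) gives 45P₁ = 2283, so P₁ = 761/15.
Back-substitute into (2): P₂ = (173 + 3×761/15) / 9 = 542/15.

P₁ = 761/15, P₂ = 542/15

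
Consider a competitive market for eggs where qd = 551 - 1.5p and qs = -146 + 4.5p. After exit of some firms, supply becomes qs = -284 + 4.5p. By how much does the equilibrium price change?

Original equilibrium: p* = 697/6, q* = 376.75.
New equilibrium: 551 - 1.5p = -284 + 4.5p, so 835 = 6p and p' = 835/6; q' = 551 − 1.5(835/6) = 342.25.
Change in price: 835/6 − 697/6 = 23.

Δp = 23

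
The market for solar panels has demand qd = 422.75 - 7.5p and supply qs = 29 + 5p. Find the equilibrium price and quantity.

p* = 31.5, q* = 186.5

Set qd = qs: 422.75 - 7.5p = 29 + 5p.
393.75 = 12.5p, so p* = 31.5.
q* = 422.75 − 7.5(31.5) = 186.5.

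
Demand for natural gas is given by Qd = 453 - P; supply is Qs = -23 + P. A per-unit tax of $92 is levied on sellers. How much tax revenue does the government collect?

Tax revenue = 15548

Pre-tax equilibrium: P* = 238, Q* = 215.
Tax on sellers shifts supply to Qs = -23 + 1(P − 92) = -115 + P.
453 - P = -115 + P gives buyer price Pb = 284; sellers receive Ps = 284 − 92 = 192.
New quantity: Q = 453 − 1(284) = 169.
Revenue = 92 × 169 = 15548.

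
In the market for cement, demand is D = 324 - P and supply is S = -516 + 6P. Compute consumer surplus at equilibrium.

Equilibrium: 324 - P = -516 + 6P gives P* = 120, Q* = 204.
Demand choke price (D = 0): P = 324.
CS = ½(324 − 120)(204) = 20808.

Consumer surplus = 20808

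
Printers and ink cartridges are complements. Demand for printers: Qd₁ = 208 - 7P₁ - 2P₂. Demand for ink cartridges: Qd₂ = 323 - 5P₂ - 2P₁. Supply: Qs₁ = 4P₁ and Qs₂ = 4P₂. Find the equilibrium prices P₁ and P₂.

Market 1: 208 - 7P₁ - 2P₂ = 4P₁ → 11P₁ + 2P₂ = 208.
Market 2: 9P₂ + 2P₁ = 323.
Eliminating P₂: 9×(1) − 2×(2) gives 95P₁ = 1226, so P₁ = 1226/95.
Back-substitute into (2): P₂ = (323 − 2×1226/95) / 9 = 3137/95.

P₁ = 1226/95, P₂ = 3137/95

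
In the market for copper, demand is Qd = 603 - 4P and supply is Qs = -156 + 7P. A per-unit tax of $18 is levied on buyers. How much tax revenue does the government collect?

Tax revenue = 55674/11

Pre-tax equilibrium: P* = 69, Q* = 327.
Tax on buyers shifts demand to Qd = 603 − 4(P + 18) = 531 - 4P.
531 - 4P = -156 + 7P gives seller price Ps = 687/11; buyers pay Pb = 687/11 + 18 = 885/11.
New quantity: Q = 603 − 4(885/11) = 3093/11.
Revenue = 18 × 3093/11 = 55674/11.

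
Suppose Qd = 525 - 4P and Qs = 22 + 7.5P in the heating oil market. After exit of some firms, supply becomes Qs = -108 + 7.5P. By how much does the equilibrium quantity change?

ΔQ = -1040/23

Original equilibrium: P* = 1006/23, Q* = 8051/23.
New equilibrium: 525 - 4P = -108 + 7.5P, so 633 = 11.5P and P' = 1266/23; Q' = 525 − 4(1266/23) = 7011/23.
Change in quantity: 7011/23 − 8051/23 = -1040/23.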